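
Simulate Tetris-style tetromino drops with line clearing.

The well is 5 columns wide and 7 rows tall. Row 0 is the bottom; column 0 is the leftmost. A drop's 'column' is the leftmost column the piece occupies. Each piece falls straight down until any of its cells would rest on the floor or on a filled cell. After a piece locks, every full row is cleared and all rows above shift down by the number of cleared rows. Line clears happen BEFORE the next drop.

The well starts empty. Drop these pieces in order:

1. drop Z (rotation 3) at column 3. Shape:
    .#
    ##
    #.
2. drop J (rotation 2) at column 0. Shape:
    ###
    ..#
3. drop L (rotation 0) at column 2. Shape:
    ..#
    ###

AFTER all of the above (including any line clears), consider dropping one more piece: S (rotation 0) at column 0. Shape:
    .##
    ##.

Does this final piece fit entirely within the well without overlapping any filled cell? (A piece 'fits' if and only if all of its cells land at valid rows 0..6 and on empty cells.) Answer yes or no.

Answer: yes

Derivation:
Drop 1: Z rot3 at col 3 lands with bottom-row=0; cleared 0 line(s) (total 0); column heights now [0 0 0 2 3], max=3
Drop 2: J rot2 at col 0 lands with bottom-row=0; cleared 1 line(s) (total 1); column heights now [0 0 1 1 2], max=2
Drop 3: L rot0 at col 2 lands with bottom-row=2; cleared 0 line(s) (total 1); column heights now [0 0 3 3 4], max=4
Test piece S rot0 at col 0 (width 3): heights before test = [0 0 3 3 4]; fits = True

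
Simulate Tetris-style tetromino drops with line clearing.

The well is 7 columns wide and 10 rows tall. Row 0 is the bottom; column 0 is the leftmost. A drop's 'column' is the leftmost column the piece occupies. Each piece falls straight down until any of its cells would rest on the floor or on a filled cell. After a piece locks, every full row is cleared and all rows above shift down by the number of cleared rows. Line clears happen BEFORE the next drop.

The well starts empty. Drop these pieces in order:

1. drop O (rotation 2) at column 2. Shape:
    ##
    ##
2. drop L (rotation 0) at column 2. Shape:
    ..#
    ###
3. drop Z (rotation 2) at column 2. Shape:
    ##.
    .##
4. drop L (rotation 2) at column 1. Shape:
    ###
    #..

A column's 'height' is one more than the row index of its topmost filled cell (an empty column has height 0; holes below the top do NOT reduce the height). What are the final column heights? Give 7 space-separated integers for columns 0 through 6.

Drop 1: O rot2 at col 2 lands with bottom-row=0; cleared 0 line(s) (total 0); column heights now [0 0 2 2 0 0 0], max=2
Drop 2: L rot0 at col 2 lands with bottom-row=2; cleared 0 line(s) (total 0); column heights now [0 0 3 3 4 0 0], max=4
Drop 3: Z rot2 at col 2 lands with bottom-row=4; cleared 0 line(s) (total 0); column heights now [0 0 6 6 5 0 0], max=6
Drop 4: L rot2 at col 1 lands with bottom-row=5; cleared 0 line(s) (total 0); column heights now [0 7 7 7 5 0 0], max=7

Answer: 0 7 7 7 5 0 0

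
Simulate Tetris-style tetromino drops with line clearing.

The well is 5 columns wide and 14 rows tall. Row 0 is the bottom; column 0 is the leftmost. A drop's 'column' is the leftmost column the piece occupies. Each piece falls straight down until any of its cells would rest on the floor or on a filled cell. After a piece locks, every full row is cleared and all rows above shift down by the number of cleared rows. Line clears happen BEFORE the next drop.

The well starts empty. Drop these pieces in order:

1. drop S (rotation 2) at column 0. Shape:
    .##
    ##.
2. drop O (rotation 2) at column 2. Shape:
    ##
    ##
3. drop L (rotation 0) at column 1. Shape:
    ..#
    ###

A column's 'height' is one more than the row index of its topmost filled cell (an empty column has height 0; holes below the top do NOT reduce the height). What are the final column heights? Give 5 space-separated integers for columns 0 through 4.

Drop 1: S rot2 at col 0 lands with bottom-row=0; cleared 0 line(s) (total 0); column heights now [1 2 2 0 0], max=2
Drop 2: O rot2 at col 2 lands with bottom-row=2; cleared 0 line(s) (total 0); column heights now [1 2 4 4 0], max=4
Drop 3: L rot0 at col 1 lands with bottom-row=4; cleared 0 line(s) (total 0); column heights now [1 5 5 6 0], max=6

Answer: 1 5 5 6 0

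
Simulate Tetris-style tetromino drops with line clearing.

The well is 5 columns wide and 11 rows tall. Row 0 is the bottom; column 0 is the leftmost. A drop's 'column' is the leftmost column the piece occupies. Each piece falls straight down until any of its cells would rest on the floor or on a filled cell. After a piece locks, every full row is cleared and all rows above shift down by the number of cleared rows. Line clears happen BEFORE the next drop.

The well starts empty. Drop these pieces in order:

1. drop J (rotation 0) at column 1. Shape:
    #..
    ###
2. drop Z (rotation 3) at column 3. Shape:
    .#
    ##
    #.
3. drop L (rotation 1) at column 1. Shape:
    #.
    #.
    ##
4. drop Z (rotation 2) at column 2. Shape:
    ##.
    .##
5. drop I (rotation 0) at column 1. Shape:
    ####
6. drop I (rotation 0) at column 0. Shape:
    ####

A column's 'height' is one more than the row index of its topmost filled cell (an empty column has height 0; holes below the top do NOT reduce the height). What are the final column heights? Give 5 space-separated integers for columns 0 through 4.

Drop 1: J rot0 at col 1 lands with bottom-row=0; cleared 0 line(s) (total 0); column heights now [0 2 1 1 0], max=2
Drop 2: Z rot3 at col 3 lands with bottom-row=1; cleared 0 line(s) (total 0); column heights now [0 2 1 3 4], max=4
Drop 3: L rot1 at col 1 lands with bottom-row=2; cleared 0 line(s) (total 0); column heights now [0 5 3 3 4], max=5
Drop 4: Z rot2 at col 2 lands with bottom-row=4; cleared 0 line(s) (total 0); column heights now [0 5 6 6 5], max=6
Drop 5: I rot0 at col 1 lands with bottom-row=6; cleared 0 line(s) (total 0); column heights now [0 7 7 7 7], max=7
Drop 6: I rot0 at col 0 lands with bottom-row=7; cleared 0 line(s) (total 0); column heights now [8 8 8 8 7], max=8

Answer: 8 8 8 8 7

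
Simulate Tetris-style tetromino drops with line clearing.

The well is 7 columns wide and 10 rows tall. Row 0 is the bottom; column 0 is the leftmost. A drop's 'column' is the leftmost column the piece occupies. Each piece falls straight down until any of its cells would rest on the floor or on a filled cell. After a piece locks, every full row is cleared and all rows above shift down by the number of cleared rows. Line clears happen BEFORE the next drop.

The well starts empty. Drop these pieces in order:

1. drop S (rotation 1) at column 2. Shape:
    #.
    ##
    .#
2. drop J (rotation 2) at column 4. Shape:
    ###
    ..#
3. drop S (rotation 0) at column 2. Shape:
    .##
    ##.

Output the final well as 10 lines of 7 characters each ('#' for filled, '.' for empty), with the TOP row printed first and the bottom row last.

Drop 1: S rot1 at col 2 lands with bottom-row=0; cleared 0 line(s) (total 0); column heights now [0 0 3 2 0 0 0], max=3
Drop 2: J rot2 at col 4 lands with bottom-row=0; cleared 0 line(s) (total 0); column heights now [0 0 3 2 2 2 2], max=3
Drop 3: S rot0 at col 2 lands with bottom-row=3; cleared 0 line(s) (total 0); column heights now [0 0 4 5 5 2 2], max=5

Answer: .......
.......
.......
.......
.......
...##..
..##...
..#....
..#####
...#..#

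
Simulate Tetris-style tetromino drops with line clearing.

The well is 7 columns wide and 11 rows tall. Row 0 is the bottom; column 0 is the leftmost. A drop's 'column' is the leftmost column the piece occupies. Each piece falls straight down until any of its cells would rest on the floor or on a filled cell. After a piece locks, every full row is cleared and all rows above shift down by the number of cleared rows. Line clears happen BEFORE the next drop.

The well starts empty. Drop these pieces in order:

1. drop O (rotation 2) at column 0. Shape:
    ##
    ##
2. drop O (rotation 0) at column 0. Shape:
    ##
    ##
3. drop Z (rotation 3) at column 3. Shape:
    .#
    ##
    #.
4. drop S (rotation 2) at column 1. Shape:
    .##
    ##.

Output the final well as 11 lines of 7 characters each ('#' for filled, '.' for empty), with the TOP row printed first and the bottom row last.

Answer: .......
.......
.......
.......
.......
..##...
.##....
##.....
##..#..
##.##..
##.#...

Derivation:
Drop 1: O rot2 at col 0 lands with bottom-row=0; cleared 0 line(s) (total 0); column heights now [2 2 0 0 0 0 0], max=2
Drop 2: O rot0 at col 0 lands with bottom-row=2; cleared 0 line(s) (total 0); column heights now [4 4 0 0 0 0 0], max=4
Drop 3: Z rot3 at col 3 lands with bottom-row=0; cleared 0 line(s) (total 0); column heights now [4 4 0 2 3 0 0], max=4
Drop 4: S rot2 at col 1 lands with bottom-row=4; cleared 0 line(s) (total 0); column heights now [4 5 6 6 3 0 0], max=6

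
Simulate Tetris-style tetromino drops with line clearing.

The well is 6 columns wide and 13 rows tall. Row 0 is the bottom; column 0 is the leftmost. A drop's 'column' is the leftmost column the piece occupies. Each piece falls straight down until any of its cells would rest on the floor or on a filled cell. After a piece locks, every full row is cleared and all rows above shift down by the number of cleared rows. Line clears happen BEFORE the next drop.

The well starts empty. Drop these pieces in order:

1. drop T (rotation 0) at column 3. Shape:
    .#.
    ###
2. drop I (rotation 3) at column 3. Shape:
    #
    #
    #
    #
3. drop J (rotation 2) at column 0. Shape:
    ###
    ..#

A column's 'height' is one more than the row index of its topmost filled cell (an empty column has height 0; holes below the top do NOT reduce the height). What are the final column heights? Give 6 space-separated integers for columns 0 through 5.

Drop 1: T rot0 at col 3 lands with bottom-row=0; cleared 0 line(s) (total 0); column heights now [0 0 0 1 2 1], max=2
Drop 2: I rot3 at col 3 lands with bottom-row=1; cleared 0 line(s) (total 0); column heights now [0 0 0 5 2 1], max=5
Drop 3: J rot2 at col 0 lands with bottom-row=0; cleared 0 line(s) (total 0); column heights now [2 2 2 5 2 1], max=5

Answer: 2 2 2 5 2 1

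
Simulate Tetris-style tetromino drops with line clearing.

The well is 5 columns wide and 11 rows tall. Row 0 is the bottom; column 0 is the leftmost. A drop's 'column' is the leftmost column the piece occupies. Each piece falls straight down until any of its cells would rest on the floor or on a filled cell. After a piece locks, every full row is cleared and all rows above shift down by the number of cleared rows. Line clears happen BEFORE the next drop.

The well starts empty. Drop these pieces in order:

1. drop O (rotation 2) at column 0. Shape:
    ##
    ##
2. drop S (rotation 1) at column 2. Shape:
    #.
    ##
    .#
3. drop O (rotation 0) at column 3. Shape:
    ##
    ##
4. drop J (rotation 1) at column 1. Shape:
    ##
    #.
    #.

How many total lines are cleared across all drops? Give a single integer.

Answer: 0

Derivation:
Drop 1: O rot2 at col 0 lands with bottom-row=0; cleared 0 line(s) (total 0); column heights now [2 2 0 0 0], max=2
Drop 2: S rot1 at col 2 lands with bottom-row=0; cleared 0 line(s) (total 0); column heights now [2 2 3 2 0], max=3
Drop 3: O rot0 at col 3 lands with bottom-row=2; cleared 0 line(s) (total 0); column heights now [2 2 3 4 4], max=4
Drop 4: J rot1 at col 1 lands with bottom-row=2; cleared 0 line(s) (total 0); column heights now [2 5 5 4 4], max=5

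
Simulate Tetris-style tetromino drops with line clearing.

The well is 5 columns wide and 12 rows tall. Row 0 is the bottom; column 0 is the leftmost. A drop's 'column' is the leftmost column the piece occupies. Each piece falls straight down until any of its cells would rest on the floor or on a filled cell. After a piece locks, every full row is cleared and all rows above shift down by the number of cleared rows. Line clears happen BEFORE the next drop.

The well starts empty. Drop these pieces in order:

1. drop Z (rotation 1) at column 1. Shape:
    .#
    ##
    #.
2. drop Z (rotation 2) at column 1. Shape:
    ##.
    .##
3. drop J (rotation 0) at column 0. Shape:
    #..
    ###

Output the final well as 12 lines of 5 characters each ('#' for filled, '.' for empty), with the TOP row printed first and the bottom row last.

Drop 1: Z rot1 at col 1 lands with bottom-row=0; cleared 0 line(s) (total 0); column heights now [0 2 3 0 0], max=3
Drop 2: Z rot2 at col 1 lands with bottom-row=3; cleared 0 line(s) (total 0); column heights now [0 5 5 4 0], max=5
Drop 3: J rot0 at col 0 lands with bottom-row=5; cleared 0 line(s) (total 0); column heights now [7 6 6 4 0], max=7

Answer: .....
.....
.....
.....
.....
#....
###..
.##..
..##.
..#..
.##..
.#...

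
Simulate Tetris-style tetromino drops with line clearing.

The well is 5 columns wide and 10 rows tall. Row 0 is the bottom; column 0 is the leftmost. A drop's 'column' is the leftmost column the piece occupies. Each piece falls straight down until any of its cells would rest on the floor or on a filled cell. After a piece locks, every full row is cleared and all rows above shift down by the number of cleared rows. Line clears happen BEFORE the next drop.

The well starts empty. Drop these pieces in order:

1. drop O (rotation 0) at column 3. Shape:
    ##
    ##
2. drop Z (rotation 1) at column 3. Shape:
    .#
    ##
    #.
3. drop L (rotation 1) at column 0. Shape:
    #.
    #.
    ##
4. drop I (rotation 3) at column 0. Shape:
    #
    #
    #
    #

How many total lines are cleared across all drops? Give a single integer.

Drop 1: O rot0 at col 3 lands with bottom-row=0; cleared 0 line(s) (total 0); column heights now [0 0 0 2 2], max=2
Drop 2: Z rot1 at col 3 lands with bottom-row=2; cleared 0 line(s) (total 0); column heights now [0 0 0 4 5], max=5
Drop 3: L rot1 at col 0 lands with bottom-row=0; cleared 0 line(s) (total 0); column heights now [3 1 0 4 5], max=5
Drop 4: I rot3 at col 0 lands with bottom-row=3; cleared 0 line(s) (total 0); column heights now [7 1 0 4 5], max=7

Answer: 0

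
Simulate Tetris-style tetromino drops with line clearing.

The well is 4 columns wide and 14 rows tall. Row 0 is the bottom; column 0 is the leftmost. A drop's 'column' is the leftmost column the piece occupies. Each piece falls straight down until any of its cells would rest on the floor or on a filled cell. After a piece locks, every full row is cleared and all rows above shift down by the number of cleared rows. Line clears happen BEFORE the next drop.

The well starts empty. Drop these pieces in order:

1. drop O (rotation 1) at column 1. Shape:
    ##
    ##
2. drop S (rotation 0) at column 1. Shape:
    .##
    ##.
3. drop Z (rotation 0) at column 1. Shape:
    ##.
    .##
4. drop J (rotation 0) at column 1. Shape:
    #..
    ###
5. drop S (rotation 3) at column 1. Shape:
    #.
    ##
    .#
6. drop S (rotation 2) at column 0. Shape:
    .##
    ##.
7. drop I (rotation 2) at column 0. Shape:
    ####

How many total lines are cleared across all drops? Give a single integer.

Answer: 1

Derivation:
Drop 1: O rot1 at col 1 lands with bottom-row=0; cleared 0 line(s) (total 0); column heights now [0 2 2 0], max=2
Drop 2: S rot0 at col 1 lands with bottom-row=2; cleared 0 line(s) (total 0); column heights now [0 3 4 4], max=4
Drop 3: Z rot0 at col 1 lands with bottom-row=4; cleared 0 line(s) (total 0); column heights now [0 6 6 5], max=6
Drop 4: J rot0 at col 1 lands with bottom-row=6; cleared 0 line(s) (total 0); column heights now [0 8 7 7], max=8
Drop 5: S rot3 at col 1 lands with bottom-row=7; cleared 0 line(s) (total 0); column heights now [0 10 9 7], max=10
Drop 6: S rot2 at col 0 lands with bottom-row=10; cleared 0 line(s) (total 0); column heights now [11 12 12 7], max=12
Drop 7: I rot2 at col 0 lands with bottom-row=12; cleared 1 line(s) (total 1); column heights now [11 12 12 7], max=12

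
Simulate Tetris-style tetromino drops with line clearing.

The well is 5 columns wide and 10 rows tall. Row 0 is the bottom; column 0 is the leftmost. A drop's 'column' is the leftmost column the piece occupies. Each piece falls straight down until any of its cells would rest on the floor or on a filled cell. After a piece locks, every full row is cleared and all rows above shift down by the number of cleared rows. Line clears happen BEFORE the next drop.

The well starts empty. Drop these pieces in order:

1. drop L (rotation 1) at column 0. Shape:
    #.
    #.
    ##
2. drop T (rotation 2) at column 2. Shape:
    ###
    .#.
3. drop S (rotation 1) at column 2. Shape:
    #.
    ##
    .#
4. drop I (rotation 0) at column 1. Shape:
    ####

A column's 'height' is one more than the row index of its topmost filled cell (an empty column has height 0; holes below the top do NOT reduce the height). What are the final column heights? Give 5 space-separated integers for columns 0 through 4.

Answer: 3 6 6 6 6

Derivation:
Drop 1: L rot1 at col 0 lands with bottom-row=0; cleared 0 line(s) (total 0); column heights now [3 1 0 0 0], max=3
Drop 2: T rot2 at col 2 lands with bottom-row=0; cleared 0 line(s) (total 0); column heights now [3 1 2 2 2], max=3
Drop 3: S rot1 at col 2 lands with bottom-row=2; cleared 0 line(s) (total 0); column heights now [3 1 5 4 2], max=5
Drop 4: I rot0 at col 1 lands with bottom-row=5; cleared 0 line(s) (total 0); column heights now [3 6 6 6 6], max=6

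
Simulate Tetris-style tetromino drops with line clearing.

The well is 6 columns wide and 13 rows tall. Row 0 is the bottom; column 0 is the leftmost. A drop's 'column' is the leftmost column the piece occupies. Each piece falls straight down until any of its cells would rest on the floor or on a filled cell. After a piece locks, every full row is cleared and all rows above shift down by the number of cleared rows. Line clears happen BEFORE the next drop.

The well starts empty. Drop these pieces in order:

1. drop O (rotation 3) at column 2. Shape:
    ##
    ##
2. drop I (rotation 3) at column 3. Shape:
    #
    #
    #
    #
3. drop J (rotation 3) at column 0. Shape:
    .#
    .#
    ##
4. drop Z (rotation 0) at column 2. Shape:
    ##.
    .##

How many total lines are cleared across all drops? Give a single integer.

Drop 1: O rot3 at col 2 lands with bottom-row=0; cleared 0 line(s) (total 0); column heights now [0 0 2 2 0 0], max=2
Drop 2: I rot3 at col 3 lands with bottom-row=2; cleared 0 line(s) (total 0); column heights now [0 0 2 6 0 0], max=6
Drop 3: J rot3 at col 0 lands with bottom-row=0; cleared 0 line(s) (total 0); column heights now [1 3 2 6 0 0], max=6
Drop 4: Z rot0 at col 2 lands with bottom-row=6; cleared 0 line(s) (total 0); column heights now [1 3 8 8 7 0], max=8

Answer: 0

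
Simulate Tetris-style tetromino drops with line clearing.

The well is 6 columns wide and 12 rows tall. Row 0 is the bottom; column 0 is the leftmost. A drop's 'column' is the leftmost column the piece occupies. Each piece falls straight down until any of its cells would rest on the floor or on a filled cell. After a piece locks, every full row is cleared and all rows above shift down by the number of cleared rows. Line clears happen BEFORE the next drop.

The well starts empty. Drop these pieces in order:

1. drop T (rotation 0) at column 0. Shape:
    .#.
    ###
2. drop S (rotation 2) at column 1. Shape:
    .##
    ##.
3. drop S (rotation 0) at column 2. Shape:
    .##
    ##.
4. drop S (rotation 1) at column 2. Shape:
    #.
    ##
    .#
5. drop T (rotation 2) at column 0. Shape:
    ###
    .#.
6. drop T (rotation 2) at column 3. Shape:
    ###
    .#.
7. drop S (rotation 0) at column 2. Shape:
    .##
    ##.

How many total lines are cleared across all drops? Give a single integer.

Answer: 0

Derivation:
Drop 1: T rot0 at col 0 lands with bottom-row=0; cleared 0 line(s) (total 0); column heights now [1 2 1 0 0 0], max=2
Drop 2: S rot2 at col 1 lands with bottom-row=2; cleared 0 line(s) (total 0); column heights now [1 3 4 4 0 0], max=4
Drop 3: S rot0 at col 2 lands with bottom-row=4; cleared 0 line(s) (total 0); column heights now [1 3 5 6 6 0], max=6
Drop 4: S rot1 at col 2 lands with bottom-row=6; cleared 0 line(s) (total 0); column heights now [1 3 9 8 6 0], max=9
Drop 5: T rot2 at col 0 lands with bottom-row=8; cleared 0 line(s) (total 0); column heights now [10 10 10 8 6 0], max=10
Drop 6: T rot2 at col 3 lands with bottom-row=7; cleared 0 line(s) (total 0); column heights now [10 10 10 9 9 9], max=10
Drop 7: S rot0 at col 2 lands with bottom-row=10; cleared 0 line(s) (total 0); column heights now [10 10 11 12 12 9], max=12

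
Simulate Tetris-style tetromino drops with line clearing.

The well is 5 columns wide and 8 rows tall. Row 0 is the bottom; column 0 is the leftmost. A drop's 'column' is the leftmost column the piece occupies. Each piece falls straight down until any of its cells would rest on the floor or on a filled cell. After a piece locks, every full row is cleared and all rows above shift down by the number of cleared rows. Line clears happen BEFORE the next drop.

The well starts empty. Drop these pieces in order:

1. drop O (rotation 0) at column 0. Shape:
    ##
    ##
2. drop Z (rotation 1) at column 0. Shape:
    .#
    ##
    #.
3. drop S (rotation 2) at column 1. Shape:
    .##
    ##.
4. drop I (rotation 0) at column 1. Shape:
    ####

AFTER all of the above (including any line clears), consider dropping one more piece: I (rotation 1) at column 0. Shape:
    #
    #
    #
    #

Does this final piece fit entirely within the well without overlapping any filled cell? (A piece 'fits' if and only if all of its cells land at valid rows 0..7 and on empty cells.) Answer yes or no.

Answer: yes

Derivation:
Drop 1: O rot0 at col 0 lands with bottom-row=0; cleared 0 line(s) (total 0); column heights now [2 2 0 0 0], max=2
Drop 2: Z rot1 at col 0 lands with bottom-row=2; cleared 0 line(s) (total 0); column heights now [4 5 0 0 0], max=5
Drop 3: S rot2 at col 1 lands with bottom-row=5; cleared 0 line(s) (total 0); column heights now [4 6 7 7 0], max=7
Drop 4: I rot0 at col 1 lands with bottom-row=7; cleared 0 line(s) (total 0); column heights now [4 8 8 8 8], max=8
Test piece I rot1 at col 0 (width 1): heights before test = [4 8 8 8 8]; fits = True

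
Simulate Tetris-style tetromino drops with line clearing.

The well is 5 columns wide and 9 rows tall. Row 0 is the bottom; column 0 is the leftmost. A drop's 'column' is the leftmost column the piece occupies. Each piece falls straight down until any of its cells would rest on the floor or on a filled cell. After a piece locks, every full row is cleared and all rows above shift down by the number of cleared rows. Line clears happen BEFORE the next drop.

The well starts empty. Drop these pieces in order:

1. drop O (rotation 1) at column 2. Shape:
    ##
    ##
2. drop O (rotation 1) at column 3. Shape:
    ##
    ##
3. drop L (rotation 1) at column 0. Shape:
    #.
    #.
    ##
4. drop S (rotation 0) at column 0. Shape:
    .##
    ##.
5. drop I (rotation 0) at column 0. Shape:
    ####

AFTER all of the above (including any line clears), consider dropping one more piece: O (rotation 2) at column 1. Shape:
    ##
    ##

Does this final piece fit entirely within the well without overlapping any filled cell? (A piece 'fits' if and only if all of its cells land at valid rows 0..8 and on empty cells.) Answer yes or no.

Drop 1: O rot1 at col 2 lands with bottom-row=0; cleared 0 line(s) (total 0); column heights now [0 0 2 2 0], max=2
Drop 2: O rot1 at col 3 lands with bottom-row=2; cleared 0 line(s) (total 0); column heights now [0 0 2 4 4], max=4
Drop 3: L rot1 at col 0 lands with bottom-row=0; cleared 0 line(s) (total 0); column heights now [3 1 2 4 4], max=4
Drop 4: S rot0 at col 0 lands with bottom-row=3; cleared 0 line(s) (total 0); column heights now [4 5 5 4 4], max=5
Drop 5: I rot0 at col 0 lands with bottom-row=5; cleared 0 line(s) (total 0); column heights now [6 6 6 6 4], max=6
Test piece O rot2 at col 1 (width 2): heights before test = [6 6 6 6 4]; fits = True

Answer: yes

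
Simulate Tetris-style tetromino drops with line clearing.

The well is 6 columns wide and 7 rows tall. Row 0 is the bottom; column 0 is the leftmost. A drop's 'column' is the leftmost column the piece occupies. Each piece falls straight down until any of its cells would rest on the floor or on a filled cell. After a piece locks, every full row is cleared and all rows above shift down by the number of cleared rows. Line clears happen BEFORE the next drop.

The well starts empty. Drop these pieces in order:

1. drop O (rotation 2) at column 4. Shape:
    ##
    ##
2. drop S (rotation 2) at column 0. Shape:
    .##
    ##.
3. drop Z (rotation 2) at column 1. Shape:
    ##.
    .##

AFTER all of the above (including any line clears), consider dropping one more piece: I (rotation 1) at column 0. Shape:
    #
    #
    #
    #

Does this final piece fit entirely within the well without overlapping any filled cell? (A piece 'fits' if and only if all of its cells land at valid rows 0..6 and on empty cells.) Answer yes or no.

Answer: yes

Derivation:
Drop 1: O rot2 at col 4 lands with bottom-row=0; cleared 0 line(s) (total 0); column heights now [0 0 0 0 2 2], max=2
Drop 2: S rot2 at col 0 lands with bottom-row=0; cleared 0 line(s) (total 0); column heights now [1 2 2 0 2 2], max=2
Drop 3: Z rot2 at col 1 lands with bottom-row=2; cleared 0 line(s) (total 0); column heights now [1 4 4 3 2 2], max=4
Test piece I rot1 at col 0 (width 1): heights before test = [1 4 4 3 2 2]; fits = True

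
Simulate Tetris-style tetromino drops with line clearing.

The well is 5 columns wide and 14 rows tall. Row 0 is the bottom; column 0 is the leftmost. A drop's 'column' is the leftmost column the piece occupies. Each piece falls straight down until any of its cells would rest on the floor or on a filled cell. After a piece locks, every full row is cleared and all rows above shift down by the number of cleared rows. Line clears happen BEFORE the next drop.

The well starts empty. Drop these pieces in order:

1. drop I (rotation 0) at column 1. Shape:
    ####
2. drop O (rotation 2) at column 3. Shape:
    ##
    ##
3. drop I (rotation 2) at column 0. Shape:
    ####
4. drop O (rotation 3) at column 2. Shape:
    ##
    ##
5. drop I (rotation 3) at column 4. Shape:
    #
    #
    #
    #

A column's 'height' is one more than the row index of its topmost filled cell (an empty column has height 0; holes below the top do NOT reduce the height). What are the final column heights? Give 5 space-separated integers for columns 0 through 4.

Answer: 0 1 5 5 6

Derivation:
Drop 1: I rot0 at col 1 lands with bottom-row=0; cleared 0 line(s) (total 0); column heights now [0 1 1 1 1], max=1
Drop 2: O rot2 at col 3 lands with bottom-row=1; cleared 0 line(s) (total 0); column heights now [0 1 1 3 3], max=3
Drop 3: I rot2 at col 0 lands with bottom-row=3; cleared 0 line(s) (total 0); column heights now [4 4 4 4 3], max=4
Drop 4: O rot3 at col 2 lands with bottom-row=4; cleared 0 line(s) (total 0); column heights now [4 4 6 6 3], max=6
Drop 5: I rot3 at col 4 lands with bottom-row=3; cleared 1 line(s) (total 1); column heights now [0 1 5 5 6], max=6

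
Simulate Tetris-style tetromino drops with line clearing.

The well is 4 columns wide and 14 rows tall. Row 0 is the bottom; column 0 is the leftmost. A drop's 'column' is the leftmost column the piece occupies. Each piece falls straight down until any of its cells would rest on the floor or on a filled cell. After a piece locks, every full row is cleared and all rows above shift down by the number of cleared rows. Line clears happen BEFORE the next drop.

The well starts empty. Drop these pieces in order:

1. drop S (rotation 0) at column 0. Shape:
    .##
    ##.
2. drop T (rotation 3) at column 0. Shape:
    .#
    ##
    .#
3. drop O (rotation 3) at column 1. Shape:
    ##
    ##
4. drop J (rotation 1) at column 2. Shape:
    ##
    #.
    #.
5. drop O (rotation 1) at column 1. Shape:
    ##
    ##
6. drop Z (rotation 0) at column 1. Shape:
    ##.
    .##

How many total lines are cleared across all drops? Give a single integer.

Answer: 0

Derivation:
Drop 1: S rot0 at col 0 lands with bottom-row=0; cleared 0 line(s) (total 0); column heights now [1 2 2 0], max=2
Drop 2: T rot3 at col 0 lands with bottom-row=2; cleared 0 line(s) (total 0); column heights now [4 5 2 0], max=5
Drop 3: O rot3 at col 1 lands with bottom-row=5; cleared 0 line(s) (total 0); column heights now [4 7 7 0], max=7
Drop 4: J rot1 at col 2 lands with bottom-row=7; cleared 0 line(s) (total 0); column heights now [4 7 10 10], max=10
Drop 5: O rot1 at col 1 lands with bottom-row=10; cleared 0 line(s) (total 0); column heights now [4 12 12 10], max=12
Drop 6: Z rot0 at col 1 lands with bottom-row=12; cleared 0 line(s) (total 0); column heights now [4 14 14 13], max=14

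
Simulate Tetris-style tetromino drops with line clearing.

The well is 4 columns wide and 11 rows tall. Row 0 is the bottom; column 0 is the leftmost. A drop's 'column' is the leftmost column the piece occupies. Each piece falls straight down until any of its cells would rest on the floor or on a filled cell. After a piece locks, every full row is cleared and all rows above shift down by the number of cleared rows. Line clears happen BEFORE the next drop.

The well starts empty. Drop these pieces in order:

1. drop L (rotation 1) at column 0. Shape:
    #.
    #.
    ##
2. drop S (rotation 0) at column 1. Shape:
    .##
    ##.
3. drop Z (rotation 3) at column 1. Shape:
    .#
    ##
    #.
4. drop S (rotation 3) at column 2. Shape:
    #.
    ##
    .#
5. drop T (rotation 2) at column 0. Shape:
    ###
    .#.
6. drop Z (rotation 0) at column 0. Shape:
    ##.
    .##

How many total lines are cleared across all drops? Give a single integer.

Answer: 1

Derivation:
Drop 1: L rot1 at col 0 lands with bottom-row=0; cleared 0 line(s) (total 0); column heights now [3 1 0 0], max=3
Drop 2: S rot0 at col 1 lands with bottom-row=1; cleared 0 line(s) (total 0); column heights now [3 2 3 3], max=3
Drop 3: Z rot3 at col 1 lands with bottom-row=2; cleared 1 line(s) (total 1); column heights now [2 3 4 0], max=4
Drop 4: S rot3 at col 2 lands with bottom-row=3; cleared 0 line(s) (total 1); column heights now [2 3 6 5], max=6
Drop 5: T rot2 at col 0 lands with bottom-row=5; cleared 0 line(s) (total 1); column heights now [7 7 7 5], max=7
Drop 6: Z rot0 at col 0 lands with bottom-row=7; cleared 0 line(s) (total 1); column heights now [9 9 8 5], max=9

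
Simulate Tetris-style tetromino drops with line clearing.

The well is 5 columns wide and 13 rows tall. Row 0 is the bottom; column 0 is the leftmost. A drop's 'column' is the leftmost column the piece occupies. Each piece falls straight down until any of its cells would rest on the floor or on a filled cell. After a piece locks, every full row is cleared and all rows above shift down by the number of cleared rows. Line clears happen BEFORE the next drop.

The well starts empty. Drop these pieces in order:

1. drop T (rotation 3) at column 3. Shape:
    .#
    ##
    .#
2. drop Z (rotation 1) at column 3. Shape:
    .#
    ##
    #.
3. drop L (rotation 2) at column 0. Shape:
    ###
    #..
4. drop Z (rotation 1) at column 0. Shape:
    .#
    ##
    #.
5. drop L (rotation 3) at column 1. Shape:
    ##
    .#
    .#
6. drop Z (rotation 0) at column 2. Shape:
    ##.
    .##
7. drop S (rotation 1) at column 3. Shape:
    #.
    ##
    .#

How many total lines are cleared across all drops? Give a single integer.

Drop 1: T rot3 at col 3 lands with bottom-row=0; cleared 0 line(s) (total 0); column heights now [0 0 0 2 3], max=3
Drop 2: Z rot1 at col 3 lands with bottom-row=2; cleared 0 line(s) (total 0); column heights now [0 0 0 4 5], max=5
Drop 3: L rot2 at col 0 lands with bottom-row=0; cleared 1 line(s) (total 1); column heights now [1 0 0 3 4], max=4
Drop 4: Z rot1 at col 0 lands with bottom-row=1; cleared 0 line(s) (total 1); column heights now [3 4 0 3 4], max=4
Drop 5: L rot3 at col 1 lands with bottom-row=2; cleared 1 line(s) (total 2); column heights now [2 4 4 2 3], max=4
Drop 6: Z rot0 at col 2 lands with bottom-row=3; cleared 0 line(s) (total 2); column heights now [2 4 5 5 4], max=5
Drop 7: S rot1 at col 3 lands with bottom-row=4; cleared 0 line(s) (total 2); column heights now [2 4 5 7 6], max=7

Answer: 2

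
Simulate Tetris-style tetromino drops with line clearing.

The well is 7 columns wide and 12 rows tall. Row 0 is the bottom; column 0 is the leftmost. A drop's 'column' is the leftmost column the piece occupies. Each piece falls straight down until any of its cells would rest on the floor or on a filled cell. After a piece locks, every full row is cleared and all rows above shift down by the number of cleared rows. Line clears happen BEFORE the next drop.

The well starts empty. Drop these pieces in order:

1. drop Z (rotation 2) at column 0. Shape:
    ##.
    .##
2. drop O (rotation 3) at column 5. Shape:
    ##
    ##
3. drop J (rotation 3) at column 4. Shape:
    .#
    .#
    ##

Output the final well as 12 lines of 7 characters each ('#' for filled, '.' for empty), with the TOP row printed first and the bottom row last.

Drop 1: Z rot2 at col 0 lands with bottom-row=0; cleared 0 line(s) (total 0); column heights now [2 2 1 0 0 0 0], max=2
Drop 2: O rot3 at col 5 lands with bottom-row=0; cleared 0 line(s) (total 0); column heights now [2 2 1 0 0 2 2], max=2
Drop 3: J rot3 at col 4 lands with bottom-row=2; cleared 0 line(s) (total 0); column heights now [2 2 1 0 3 5 2], max=5

Answer: .......
.......
.......
.......
.......
.......
.......
.....#.
.....#.
....##.
##...##
.##..##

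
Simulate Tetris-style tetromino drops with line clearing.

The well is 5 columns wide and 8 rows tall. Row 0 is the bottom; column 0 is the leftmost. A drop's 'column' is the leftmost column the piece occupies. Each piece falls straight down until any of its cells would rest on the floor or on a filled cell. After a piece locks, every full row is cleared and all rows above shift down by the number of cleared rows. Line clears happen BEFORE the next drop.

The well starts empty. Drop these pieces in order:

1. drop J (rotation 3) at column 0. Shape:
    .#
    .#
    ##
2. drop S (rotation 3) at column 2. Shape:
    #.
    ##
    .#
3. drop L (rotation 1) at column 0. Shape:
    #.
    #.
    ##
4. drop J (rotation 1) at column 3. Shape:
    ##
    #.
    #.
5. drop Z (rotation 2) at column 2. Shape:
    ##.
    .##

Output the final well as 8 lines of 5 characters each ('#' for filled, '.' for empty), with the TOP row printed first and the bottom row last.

Answer: .....
..##.
#..##
#..##
##.#.
.###.
.###.
##.#.

Derivation:
Drop 1: J rot3 at col 0 lands with bottom-row=0; cleared 0 line(s) (total 0); column heights now [1 3 0 0 0], max=3
Drop 2: S rot3 at col 2 lands with bottom-row=0; cleared 0 line(s) (total 0); column heights now [1 3 3 2 0], max=3
Drop 3: L rot1 at col 0 lands with bottom-row=3; cleared 0 line(s) (total 0); column heights now [6 4 3 2 0], max=6
Drop 4: J rot1 at col 3 lands with bottom-row=2; cleared 0 line(s) (total 0); column heights now [6 4 3 5 5], max=6
Drop 5: Z rot2 at col 2 lands with bottom-row=5; cleared 0 line(s) (total 0); column heights now [6 4 7 7 6], max=7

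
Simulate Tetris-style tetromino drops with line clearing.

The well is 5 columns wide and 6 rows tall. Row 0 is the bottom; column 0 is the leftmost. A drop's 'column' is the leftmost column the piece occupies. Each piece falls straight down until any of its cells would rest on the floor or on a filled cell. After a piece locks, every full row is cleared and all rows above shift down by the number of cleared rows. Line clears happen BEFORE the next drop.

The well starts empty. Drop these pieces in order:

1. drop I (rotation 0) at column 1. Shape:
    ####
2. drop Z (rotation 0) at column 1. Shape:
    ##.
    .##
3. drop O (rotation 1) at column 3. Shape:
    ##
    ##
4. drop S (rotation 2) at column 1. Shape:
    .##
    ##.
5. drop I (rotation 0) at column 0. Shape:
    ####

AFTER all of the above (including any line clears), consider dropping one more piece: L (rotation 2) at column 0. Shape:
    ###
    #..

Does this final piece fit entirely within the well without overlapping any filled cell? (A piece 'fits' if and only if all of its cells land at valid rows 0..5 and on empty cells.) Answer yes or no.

Answer: no

Derivation:
Drop 1: I rot0 at col 1 lands with bottom-row=0; cleared 0 line(s) (total 0); column heights now [0 1 1 1 1], max=1
Drop 2: Z rot0 at col 1 lands with bottom-row=1; cleared 0 line(s) (total 0); column heights now [0 3 3 2 1], max=3
Drop 3: O rot1 at col 3 lands with bottom-row=2; cleared 0 line(s) (total 0); column heights now [0 3 3 4 4], max=4
Drop 4: S rot2 at col 1 lands with bottom-row=3; cleared 0 line(s) (total 0); column heights now [0 4 5 5 4], max=5
Drop 5: I rot0 at col 0 lands with bottom-row=5; cleared 0 line(s) (total 0); column heights now [6 6 6 6 4], max=6
Test piece L rot2 at col 0 (width 3): heights before test = [6 6 6 6 4]; fits = False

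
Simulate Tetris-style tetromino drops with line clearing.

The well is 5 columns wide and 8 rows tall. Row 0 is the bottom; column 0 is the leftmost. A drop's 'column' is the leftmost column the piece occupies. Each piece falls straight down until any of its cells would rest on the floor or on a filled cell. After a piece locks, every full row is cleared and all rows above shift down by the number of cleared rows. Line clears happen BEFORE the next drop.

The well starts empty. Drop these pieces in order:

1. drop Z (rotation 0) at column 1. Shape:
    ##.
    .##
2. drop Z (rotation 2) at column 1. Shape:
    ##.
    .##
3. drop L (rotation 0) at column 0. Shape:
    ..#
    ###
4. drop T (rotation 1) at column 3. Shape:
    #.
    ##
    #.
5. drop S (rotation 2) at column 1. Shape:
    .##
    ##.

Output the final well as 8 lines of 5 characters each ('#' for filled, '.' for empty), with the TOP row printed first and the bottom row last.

Drop 1: Z rot0 at col 1 lands with bottom-row=0; cleared 0 line(s) (total 0); column heights now [0 2 2 1 0], max=2
Drop 2: Z rot2 at col 1 lands with bottom-row=2; cleared 0 line(s) (total 0); column heights now [0 4 4 3 0], max=4
Drop 3: L rot0 at col 0 lands with bottom-row=4; cleared 0 line(s) (total 0); column heights now [5 5 6 3 0], max=6
Drop 4: T rot1 at col 3 lands with bottom-row=3; cleared 1 line(s) (total 1); column heights now [0 4 5 5 0], max=5
Drop 5: S rot2 at col 1 lands with bottom-row=5; cleared 0 line(s) (total 1); column heights now [0 6 7 7 0], max=7

Answer: .....
..##.
.##..
..##.
.###.
..##.
.##..
..##.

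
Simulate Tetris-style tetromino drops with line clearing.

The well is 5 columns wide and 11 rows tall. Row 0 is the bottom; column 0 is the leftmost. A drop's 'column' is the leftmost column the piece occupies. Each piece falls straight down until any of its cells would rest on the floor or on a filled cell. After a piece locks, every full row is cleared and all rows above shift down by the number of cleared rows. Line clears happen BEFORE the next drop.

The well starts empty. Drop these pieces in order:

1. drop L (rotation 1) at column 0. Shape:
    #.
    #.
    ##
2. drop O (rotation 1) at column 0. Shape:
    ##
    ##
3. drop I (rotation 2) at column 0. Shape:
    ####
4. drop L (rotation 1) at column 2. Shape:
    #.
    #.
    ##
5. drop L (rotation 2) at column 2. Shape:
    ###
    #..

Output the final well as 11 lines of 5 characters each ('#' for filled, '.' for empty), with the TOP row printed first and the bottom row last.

Answer: ..###
..#..
..#..
..#..
..##.
####.
##...
##...
#....
#....
##...

Derivation:
Drop 1: L rot1 at col 0 lands with bottom-row=0; cleared 0 line(s) (total 0); column heights now [3 1 0 0 0], max=3
Drop 2: O rot1 at col 0 lands with bottom-row=3; cleared 0 line(s) (total 0); column heights now [5 5 0 0 0], max=5
Drop 3: I rot2 at col 0 lands with bottom-row=5; cleared 0 line(s) (total 0); column heights now [6 6 6 6 0], max=6
Drop 4: L rot1 at col 2 lands with bottom-row=6; cleared 0 line(s) (total 0); column heights now [6 6 9 7 0], max=9
Drop 5: L rot2 at col 2 lands with bottom-row=9; cleared 0 line(s) (total 0); column heights now [6 6 11 11 11], max=11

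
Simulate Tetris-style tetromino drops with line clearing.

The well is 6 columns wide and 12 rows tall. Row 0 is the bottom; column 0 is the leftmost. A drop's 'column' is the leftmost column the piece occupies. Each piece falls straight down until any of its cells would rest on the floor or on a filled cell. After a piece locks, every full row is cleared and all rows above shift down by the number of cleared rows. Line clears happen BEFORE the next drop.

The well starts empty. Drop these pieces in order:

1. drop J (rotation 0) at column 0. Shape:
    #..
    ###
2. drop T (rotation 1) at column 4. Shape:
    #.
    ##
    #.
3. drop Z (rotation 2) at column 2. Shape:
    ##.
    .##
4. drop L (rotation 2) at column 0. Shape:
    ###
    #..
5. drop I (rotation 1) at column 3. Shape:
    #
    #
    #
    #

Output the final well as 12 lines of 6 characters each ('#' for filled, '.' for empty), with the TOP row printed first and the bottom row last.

Answer: ......
......
......
...#..
...#..
...#..
####..
#.##..
...##.
....#.
#...##
###.#.

Derivation:
Drop 1: J rot0 at col 0 lands with bottom-row=0; cleared 0 line(s) (total 0); column heights now [2 1 1 0 0 0], max=2
Drop 2: T rot1 at col 4 lands with bottom-row=0; cleared 0 line(s) (total 0); column heights now [2 1 1 0 3 2], max=3
Drop 3: Z rot2 at col 2 lands with bottom-row=3; cleared 0 line(s) (total 0); column heights now [2 1 5 5 4 2], max=5
Drop 4: L rot2 at col 0 lands with bottom-row=4; cleared 0 line(s) (total 0); column heights now [6 6 6 5 4 2], max=6
Drop 5: I rot1 at col 3 lands with bottom-row=5; cleared 0 line(s) (total 0); column heights now [6 6 6 9 4 2], max=9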